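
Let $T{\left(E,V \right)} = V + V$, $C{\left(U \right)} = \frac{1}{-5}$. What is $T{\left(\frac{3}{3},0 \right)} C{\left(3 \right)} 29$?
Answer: $0$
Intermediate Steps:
$C{\left(U \right)} = - \frac{1}{5}$
$T{\left(E,V \right)} = 2 V$
$T{\left(\frac{3}{3},0 \right)} C{\left(3 \right)} 29 = 2 \cdot 0 \left(- \frac{1}{5}\right) 29 = 0 \left(- \frac{1}{5}\right) 29 = 0 \cdot 29 = 0$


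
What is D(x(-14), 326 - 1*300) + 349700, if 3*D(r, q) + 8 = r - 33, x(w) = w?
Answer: 1049045/3 ≈ 3.4968e+5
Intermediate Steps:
D(r, q) = -41/3 + r/3 (D(r, q) = -8/3 + (r - 33)/3 = -8/3 + (-33 + r)/3 = -8/3 + (-11 + r/3) = -41/3 + r/3)
D(x(-14), 326 - 1*300) + 349700 = (-41/3 + (⅓)*(-14)) + 349700 = (-41/3 - 14/3) + 349700 = -55/3 + 349700 = 1049045/3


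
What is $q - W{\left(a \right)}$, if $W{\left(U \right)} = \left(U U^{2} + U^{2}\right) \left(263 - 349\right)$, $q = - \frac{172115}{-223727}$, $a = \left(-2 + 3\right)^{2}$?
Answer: $\frac{38653159}{223727} \approx 172.77$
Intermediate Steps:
$a = 1$ ($a = 1^{2} = 1$)
$q = \frac{172115}{223727}$ ($q = \left(-172115\right) \left(- \frac{1}{223727}\right) = \frac{172115}{223727} \approx 0.76931$)
$W{\left(U \right)} = - 86 U^{2} - 86 U^{3}$ ($W{\left(U \right)} = \left(U^{3} + U^{2}\right) \left(-86\right) = \left(U^{2} + U^{3}\right) \left(-86\right) = - 86 U^{2} - 86 U^{3}$)
$q - W{\left(a \right)} = \frac{172115}{223727} - 86 \cdot 1^{2} \left(-1 - 1\right) = \frac{172115}{223727} - 86 \cdot 1 \left(-1 - 1\right) = \frac{172115}{223727} - 86 \cdot 1 \left(-2\right) = \frac{172115}{223727} - -172 = \frac{172115}{223727} + 172 = \frac{38653159}{223727}$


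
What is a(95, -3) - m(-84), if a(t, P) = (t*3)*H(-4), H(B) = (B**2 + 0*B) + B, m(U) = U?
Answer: 3504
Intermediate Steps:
H(B) = B + B**2 (H(B) = (B**2 + 0) + B = B**2 + B = B + B**2)
a(t, P) = 36*t (a(t, P) = (t*3)*(-4*(1 - 4)) = (3*t)*(-4*(-3)) = (3*t)*12 = 36*t)
a(95, -3) - m(-84) = 36*95 - 1*(-84) = 3420 + 84 = 3504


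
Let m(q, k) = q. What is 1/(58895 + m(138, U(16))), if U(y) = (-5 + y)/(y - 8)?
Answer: 1/59033 ≈ 1.6940e-5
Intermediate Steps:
U(y) = (-5 + y)/(-8 + y)
1/(58895 + m(138, U(16))) = 1/(58895 + 138) = 1/59033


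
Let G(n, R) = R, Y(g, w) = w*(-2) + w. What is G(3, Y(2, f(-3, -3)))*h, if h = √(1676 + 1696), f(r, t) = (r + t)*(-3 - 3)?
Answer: -72*√843 ≈ -2090.5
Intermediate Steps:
f(r, t) = -6*r - 6*t (f(r, t) = (r + t)*(-6) = -6*r - 6*t)
Y(g, w) = -w (Y(g, w) = -2*w + w = -w)
h = 2*√843 (h = √3372 = 2*√843 ≈ 58.069)
G(3, Y(2, f(-3, -3)))*h = (-(-6*(-3) - 6*(-3)))*(2*√843) = (-(18 + 18))*(2*√843) = (-1*36)*(2*√843) = -72*√843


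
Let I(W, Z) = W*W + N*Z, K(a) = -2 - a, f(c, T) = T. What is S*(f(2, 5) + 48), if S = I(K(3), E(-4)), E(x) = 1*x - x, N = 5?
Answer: 1325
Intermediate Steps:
E(x) = 0 (E(x) = x - x = 0)
I(W, Z) = W² + 5*Z (I(W, Z) = W*W + 5*Z = W² + 5*Z)
S = 25 (S = (-2 - 1*3)² + 5*0 = (-2 - 3)² + 0 = (-5)² + 0 = 25 + 0 = 25)
S*(f(2, 5) + 48) = 25*(5 + 48) = 25*53 = 1325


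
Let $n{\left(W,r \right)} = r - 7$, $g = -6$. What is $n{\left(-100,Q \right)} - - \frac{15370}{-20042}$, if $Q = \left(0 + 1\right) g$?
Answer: $- \frac{137958}{10021} \approx -13.767$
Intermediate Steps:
$Q = -6$ ($Q = \left(0 + 1\right) \left(-6\right) = 1 \left(-6\right) = -6$)
$n{\left(W,r \right)} = -7 + r$ ($n{\left(W,r \right)} = r - 7 = -7 + r$)
$n{\left(-100,Q \right)} - - \frac{15370}{-20042} = \left(-7 - 6\right) - - \frac{15370}{-20042} = -13 - \left(-15370\right) \left(- \frac{1}{20042}\right) = -13 - \frac{7685}{10021} = - \frac{137958}{10021}$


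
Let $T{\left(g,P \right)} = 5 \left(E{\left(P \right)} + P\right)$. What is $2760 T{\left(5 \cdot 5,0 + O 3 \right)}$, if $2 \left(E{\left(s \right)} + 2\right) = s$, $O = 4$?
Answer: $220800$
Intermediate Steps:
$E{\left(s \right)} = -2 + \frac{s}{2}$
$T{\left(g,P \right)} = -10 + \frac{15 P}{2}$ ($T{\left(g,P \right)} = 5 \left(\left(-2 + \frac{P}{2}\right) + P\right) = 5 \left(-2 + \frac{3 P}{2}\right) = -10 + \frac{15 P}{2}$)
$2760 T{\left(5 \cdot 5,0 + O 3 \right)} = 2760 \left(-10 + \frac{15 \left(0 + 4 \cdot 3\right)}{2}\right) = 2760 \left(-10 + \frac{15 \left(0 + 12\right)}{2}\right) = 2760 \left(-10 + \frac{15}{2} \cdot 12\right) = 2760 \left(-10 + 90\right) = 2760 \cdot 80 = 220800$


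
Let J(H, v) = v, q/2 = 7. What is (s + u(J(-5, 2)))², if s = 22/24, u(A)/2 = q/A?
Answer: 32041/144 ≈ 222.51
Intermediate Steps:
q = 14 (q = 2*7 = 14)
u(A) = 28/A (u(A) = 2*(14/A) = 28/A)
s = 11/12 (s = 22*(1/24) = 11/12 ≈ 0.91667)
(s + u(J(-5, 2)))² = (11/12 + 28/2)² = (11/12 + 28*(½))² = (11/12 + 14)² = (179/12)² = 32041/144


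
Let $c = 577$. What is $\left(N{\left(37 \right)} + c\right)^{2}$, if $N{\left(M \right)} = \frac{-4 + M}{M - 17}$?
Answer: $\frac{133934329}{400} \approx 3.3484 \cdot 10^{5}$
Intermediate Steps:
$N{\left(M \right)} = \frac{-4 + M}{-17 + M}$
$\left(N{\left(37 \right)} + c\right)^{2} = \left(\frac{-4 + 37}{-17 + 37} + 577\right)^{2} = \left(\frac{1}{20} \cdot 33 + 577\right)^{2} = \left(\frac{33}{20} + 577\right)^{2} = \left(\frac{11573}{20}\right)^{2} = \frac{133934329}{400}$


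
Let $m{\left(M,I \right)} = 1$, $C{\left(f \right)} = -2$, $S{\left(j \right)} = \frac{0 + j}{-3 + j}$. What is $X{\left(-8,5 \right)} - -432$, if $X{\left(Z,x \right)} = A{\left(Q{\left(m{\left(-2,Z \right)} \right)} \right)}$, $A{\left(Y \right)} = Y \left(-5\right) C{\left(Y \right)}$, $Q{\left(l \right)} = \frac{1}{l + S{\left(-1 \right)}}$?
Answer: $440$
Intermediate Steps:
$S{\left(j \right)} = \frac{j}{-3 + j}$
$Q{\left(l \right)} = \frac{1}{\frac{1}{4} + l}$ ($Q{\left(l \right)} = \frac{1}{l - \frac{1}{-3 - 1}} = \frac{1}{l - \frac{1}{-4}} = \frac{1}{l - - \frac{1}{4}} = \frac{1}{l + \frac{1}{4}} = \frac{1}{\frac{1}{4} + l}$)
$A{\left(Y \right)} = 10 Y$ ($A{\left(Y \right)} = Y \left(-5\right) \left(-2\right) = - 5 Y \left(-2\right) = 10 Y$)
$X{\left(Z,x \right)} = 8$ ($X{\left(Z,x \right)} = 10 \frac{4}{1 + 4 \cdot 1} = 10 \frac{4}{1 + 4} = 10 \cdot \frac{4}{5} = 8$)
$X{\left(-8,5 \right)} - -432 = 8 - -432 = 8 + 432 = 440$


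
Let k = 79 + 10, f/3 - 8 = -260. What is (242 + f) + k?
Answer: -425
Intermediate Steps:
f = -756 (f = 24 + 3*(-260) = 24 - 780 = -756)
k = 89
(242 + f) + k = (242 - 756) + 89 = -514 + 89 = -425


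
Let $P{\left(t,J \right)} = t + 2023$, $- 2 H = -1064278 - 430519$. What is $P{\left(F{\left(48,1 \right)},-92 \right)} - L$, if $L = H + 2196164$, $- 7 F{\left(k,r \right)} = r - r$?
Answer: $- \frac{5883079}{2} \approx -2.9415 \cdot 10^{6}$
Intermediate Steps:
$H = \frac{1494797}{2}$ ($H = - \frac{-1064278 - 430519}{2} = \left(- \frac{1}{2}\right) \left(-1494797\right) = \frac{1494797}{2} \approx 7.474 \cdot 10^{5}$)
$F{\left(k,r \right)} = 0$ ($F{\left(k,r \right)} = - \frac{r - r}{7} = \left(- \frac{1}{7}\right) 0 = 0$)
$L = \frac{5887125}{2}$ ($L = \frac{1494797}{2} + 2196164 = \frac{5887125}{2} \approx 2.9436 \cdot 10^{6}$)
$P{\left(t,J \right)} = 2023 + t$
$P{\left(F{\left(48,1 \right)},-92 \right)} - L = \left(2023 + 0\right) - \frac{5887125}{2} = 2023 - \frac{5887125}{2} = - \frac{5883079}{2}$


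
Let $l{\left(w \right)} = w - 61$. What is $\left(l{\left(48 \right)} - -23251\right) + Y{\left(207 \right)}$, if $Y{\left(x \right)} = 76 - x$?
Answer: $23107$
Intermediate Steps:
$l{\left(w \right)} = -61 + w$
$\left(l{\left(48 \right)} - -23251\right) + Y{\left(207 \right)} = \left(\left(-61 + 48\right) - -23251\right) + \left(76 - 207\right) = \left(-13 + 23251\right) + \left(76 - 207\right) = 23238 - 131 = 23107$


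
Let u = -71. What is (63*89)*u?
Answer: -398097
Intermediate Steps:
(63*89)*u = (63*89)*(-71) = 5607*(-71) = -398097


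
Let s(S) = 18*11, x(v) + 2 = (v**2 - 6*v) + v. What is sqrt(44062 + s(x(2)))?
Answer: 2*sqrt(11065) ≈ 210.38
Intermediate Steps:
x(v) = -2 + v**2 - 5*v (x(v) = -2 + ((v**2 - 6*v) + v) = -2 + (v**2 - 5*v) = -2 + v**2 - 5*v)
s(S) = 198
sqrt(44062 + s(x(2))) = sqrt(44062 + 198) = sqrt(44260) = 2*sqrt(11065)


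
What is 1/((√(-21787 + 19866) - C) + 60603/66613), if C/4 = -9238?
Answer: 163970842395727/6059208269206272290 - 4437291769*I*√1921/6059208269206272290 ≈ 2.7061e-5 - 3.2097e-8*I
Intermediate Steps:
C = -36952 (C = 4*(-9238) = -36952)
1/((√(-21787 + 19866) - C) + 60603/66613) = 1/((√(-21787 + 19866) - 1*(-36952)) + 60603/66613) = 1/((√(-1921) + 36952) + 60603*(1/66613)) = 1/((I*√1921 + 36952) + 60603/66613) = 1/((36952 + I*√1921) + 60603/66613) = 1/(2461544179/66613 + I*√1921)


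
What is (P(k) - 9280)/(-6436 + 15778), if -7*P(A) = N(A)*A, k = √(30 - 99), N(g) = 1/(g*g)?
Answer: -4640/4671 + I*√69/4512186 ≈ -0.99336 + 1.8409e-6*I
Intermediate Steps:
N(g) = g⁻²
k = I*√69 (k = √(-69) = I*√69 ≈ 8.3066*I)
P(A) = -1/(7*A) (P(A) = -A/(7*A²) = -1/(7*A))
(P(k) - 9280)/(-6436 + 15778) = (-(-I*√69/69)/7 - 9280)/(-6436 + 15778) = (-(-1)*I*√69/483 - 9280)/9342 = (I*√69/483 - 9280)*(1/9342) = (-9280 + I*√69/483)*(1/9342) = -4640/4671 + I*√69/4512186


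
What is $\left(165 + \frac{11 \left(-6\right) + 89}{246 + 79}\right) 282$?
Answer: $\frac{15128736}{325} \approx 46550.0$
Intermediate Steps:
$\left(165 + \frac{11 \left(-6\right) + 89}{246 + 79}\right) 282 = \left(165 + \frac{-66 + 89}{325}\right) 282 = \left(165 + 23 \cdot \frac{1}{325}\right) 282 = \left(165 + \frac{23}{325}\right) 282 = \frac{53648}{325} \cdot 282 = \frac{15128736}{325}$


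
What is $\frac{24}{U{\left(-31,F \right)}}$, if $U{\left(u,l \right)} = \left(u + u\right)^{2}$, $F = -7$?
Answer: $\frac{6}{961} \approx 0.0062435$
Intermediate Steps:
$U{\left(u,l \right)} = 4 u^{2}$ ($U{\left(u,l \right)} = \left(2 u\right)^{2} = 4 u^{2}$)
$\frac{24}{U{\left(-31,F \right)}} = \frac{24}{4 \left(-31\right)^{2}} = \frac{24}{4 \cdot 961} = \frac{24}{3844} = 24 \cdot \frac{1}{3844} = \frac{6}{961}$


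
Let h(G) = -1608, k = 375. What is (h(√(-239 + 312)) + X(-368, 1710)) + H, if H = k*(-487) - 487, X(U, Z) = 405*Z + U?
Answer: 507462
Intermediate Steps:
X(U, Z) = U + 405*Z
H = -183112 (H = 375*(-487) - 487 = -182625 - 487 = -183112)
(h(√(-239 + 312)) + X(-368, 1710)) + H = (-1608 + (-368 + 405*1710)) - 183112 = (-1608 + (-368 + 692550)) - 183112 = (-1608 + 692182) - 183112 = 690574 - 183112 = 507462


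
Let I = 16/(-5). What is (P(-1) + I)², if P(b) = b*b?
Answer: 121/25 ≈ 4.8400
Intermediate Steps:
I = -16/5 (I = 16*(-⅕) = -16/5 ≈ -3.2000)
P(b) = b²
(P(-1) + I)² = ((-1)² - 16/5)² = (1 - 16/5)² = (-11/5)² = 121/25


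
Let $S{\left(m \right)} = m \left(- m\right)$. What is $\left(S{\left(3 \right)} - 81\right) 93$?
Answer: $-8370$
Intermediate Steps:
$S{\left(m \right)} = - m^{2}$
$\left(S{\left(3 \right)} - 81\right) 93 = \left(- 3^{2} - 81\right) 93 = \left(\left(-1\right) 9 - 81\right) 93 = \left(-9 - 81\right) 93 = \left(-90\right) 93 = -8370$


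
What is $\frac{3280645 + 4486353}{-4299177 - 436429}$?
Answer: $- \frac{3883499}{2367803} \approx -1.6401$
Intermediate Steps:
$\frac{3280645 + 4486353}{-4299177 - 436429} = \frac{7766998}{-4735606} = 7766998 \left(- \frac{1}{4735606}\right) = - \frac{3883499}{2367803}$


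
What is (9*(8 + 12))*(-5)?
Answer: -900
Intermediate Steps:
(9*(8 + 12))*(-5) = (9*20)*(-5) = 180*(-5) = -900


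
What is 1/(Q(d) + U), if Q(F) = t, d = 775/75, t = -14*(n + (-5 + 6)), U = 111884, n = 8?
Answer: 1/111758 ≈ 8.9479e-6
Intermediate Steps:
t = -126 (t = -14*(8 + (-5 + 6)) = -14*(8 + 1) = -14*9 = -126)
d = 31/3 (d = 775*(1/75) = 31/3 ≈ 10.333)
Q(F) = -126
1/(Q(d) + U) = 1/(-126 + 111884) = 1/111758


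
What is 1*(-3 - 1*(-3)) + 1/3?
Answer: ⅓ ≈ 0.33333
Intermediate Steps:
1*(-3 - 1*(-3)) + 1/3 = 1*(-3 + 3) + ⅓ = 1*0 + ⅓ = 0 + ⅓ = ⅓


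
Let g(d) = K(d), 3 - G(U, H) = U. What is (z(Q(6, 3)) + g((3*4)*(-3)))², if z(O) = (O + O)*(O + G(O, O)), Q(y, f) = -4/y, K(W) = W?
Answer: 1600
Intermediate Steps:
G(U, H) = 3 - U
g(d) = d
z(O) = 6*O (z(O) = (O + O)*(O + (3 - O)) = (2*O)*3 = 6*O)
(z(Q(6, 3)) + g((3*4)*(-3)))² = (6*(-4/6) + (3*4)*(-3))² = (6*(-4*⅙) + 12*(-3))² = (6*(-⅔) - 36)² = (-4 - 36)² = (-40)² = 1600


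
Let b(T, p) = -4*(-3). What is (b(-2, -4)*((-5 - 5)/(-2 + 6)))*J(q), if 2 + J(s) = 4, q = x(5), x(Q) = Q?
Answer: -60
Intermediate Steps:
q = 5
J(s) = 2 (J(s) = -2 + 4 = 2)
b(T, p) = 12
(b(-2, -4)*((-5 - 5)/(-2 + 6)))*J(q) = (12*((-5 - 5)/(-2 + 6)))*2 = (12*(-10/4))*2 = (12*(-10*1/4))*2 = (12*(-5/2))*2 = -30*2 = -60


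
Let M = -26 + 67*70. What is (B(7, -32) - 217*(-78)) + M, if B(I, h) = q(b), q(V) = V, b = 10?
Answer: 21600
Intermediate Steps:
B(I, h) = 10
M = 4664 (M = -26 + 4690 = 4664)
(B(7, -32) - 217*(-78)) + M = (10 - 217*(-78)) + 4664 = (10 + 16926) + 4664 = 16936 + 4664 = 21600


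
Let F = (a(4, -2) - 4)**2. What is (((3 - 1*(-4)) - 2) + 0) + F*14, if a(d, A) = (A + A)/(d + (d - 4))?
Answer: 355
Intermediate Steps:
a(d, A) = 2*A/(-4 + 2*d) (a(d, A) = (2*A)/(d + (-4 + d)) = (2*A)/(-4 + 2*d) = 2*A/(-4 + 2*d))
F = 25 (F = (-2/(-2 + 4) - 4)**2 = (-2/2 - 4)**2 = (-2*1/2 - 4)**2 = (-1 - 4)**2 = (-5)**2 = 25)
(((3 - 1*(-4)) - 2) + 0) + F*14 = (((3 - 1*(-4)) - 2) + 0) + 25*14 = (((3 + 4) - 2) + 0) + 350 = ((7 - 2) + 0) + 350 = (5 + 0) + 350 = 5 + 350 = 355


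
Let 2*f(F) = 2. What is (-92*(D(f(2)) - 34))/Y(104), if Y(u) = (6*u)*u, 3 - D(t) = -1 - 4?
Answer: 23/624 ≈ 0.036859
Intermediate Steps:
f(F) = 1 (f(F) = (1/2)*2 = 1)
D(t) = 8 (D(t) = 3 - (-1 - 4) = 3 - 1*(-5) = 3 + 5 = 8)
Y(u) = 6*u**2
(-92*(D(f(2)) - 34))/Y(104) = (-92*(8 - 34))/((6*104**2)) = (-92*(-26))/((6*10816)) = 2392/64896 = 2392*(1/64896) = 23/624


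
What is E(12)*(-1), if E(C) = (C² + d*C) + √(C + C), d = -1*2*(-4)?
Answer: -240 - 2*√6 ≈ -244.90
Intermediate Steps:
d = 8 (d = -2*(-4) = 8)
E(C) = C² + 8*C + √2*√C (E(C) = (C² + 8*C) + √(C + C) = (C² + 8*C) + √(2*C) = (C² + 8*C) + √2*√C = C² + 8*C + √2*√C)
E(12)*(-1) = (12² + 8*12 + √2*√12)*(-1) = (144 + 96 + √2*(2*√3))*(-1) = (144 + 96 + 2*√6)*(-1) = (240 + 2*√6)*(-1) = -240 - 2*√6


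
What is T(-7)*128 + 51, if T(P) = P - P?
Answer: 51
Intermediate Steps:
T(P) = 0
T(-7)*128 + 51 = 0*128 + 51 = 0 + 51 = 51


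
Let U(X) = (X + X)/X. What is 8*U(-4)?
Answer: 16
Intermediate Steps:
U(X) = 2 (U(X) = (2*X)/X = 2)
8*U(-4) = 8*2 = 16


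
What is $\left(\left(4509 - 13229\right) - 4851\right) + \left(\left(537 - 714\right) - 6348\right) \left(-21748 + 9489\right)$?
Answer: $79976404$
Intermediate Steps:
$\left(\left(4509 - 13229\right) - 4851\right) + \left(\left(537 - 714\right) - 6348\right) \left(-21748 + 9489\right) = \left(-8720 - 4851\right) + \left(-177 - 6348\right) \left(-12259\right) = -13571 - -79989975 = -13571 + 79989975 = 79976404$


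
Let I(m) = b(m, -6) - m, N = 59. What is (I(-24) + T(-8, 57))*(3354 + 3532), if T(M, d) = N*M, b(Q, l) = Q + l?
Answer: -3291508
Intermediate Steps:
T(M, d) = 59*M
I(m) = -6 (I(m) = (m - 6) - m = (-6 + m) - m = -6)
(I(-24) + T(-8, 57))*(3354 + 3532) = (-6 + 59*(-8))*(3354 + 3532) = (-6 - 472)*6886 = -478*6886 = -3291508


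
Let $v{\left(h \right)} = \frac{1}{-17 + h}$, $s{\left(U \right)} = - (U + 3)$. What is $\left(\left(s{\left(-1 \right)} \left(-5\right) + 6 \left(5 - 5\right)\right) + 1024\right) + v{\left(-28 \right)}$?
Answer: $\frac{46529}{45} \approx 1034.0$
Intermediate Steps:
$s{\left(U \right)} = -3 - U$ ($s{\left(U \right)} = - (3 + U) = -3 - U$)
$\left(\left(s{\left(-1 \right)} \left(-5\right) + 6 \left(5 - 5\right)\right) + 1024\right) + v{\left(-28 \right)} = \left(\left(\left(-3 - -1\right) \left(-5\right) + 6 \left(5 - 5\right)\right) + 1024\right) + \frac{1}{-17 - 28} = \left(\left(\left(-3 + 1\right) \left(-5\right) + 6 \cdot 0\right) + 1024\right) + \frac{1}{-45} = \left(\left(\left(-2\right) \left(-5\right) + 0\right) + 1024\right) - \frac{1}{45} = \left(\left(10 + 0\right) + 1024\right) - \frac{1}{45} = \left(10 + 1024\right) - \frac{1}{45} = 1034 - \frac{1}{45} = \frac{46529}{45}$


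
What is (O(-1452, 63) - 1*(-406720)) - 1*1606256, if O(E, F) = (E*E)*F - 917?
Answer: 131622699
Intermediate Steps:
O(E, F) = -917 + F*E**2 (O(E, F) = E**2*F - 917 = F*E**2 - 917 = -917 + F*E**2)
(O(-1452, 63) - 1*(-406720)) - 1*1606256 = ((-917 + 63*(-1452)**2) - 1*(-406720)) - 1*1606256 = ((-917 + 63*2108304) + 406720) - 1606256 = ((-917 + 132823152) + 406720) - 1606256 = (132822235 + 406720) - 1606256 = 133228955 - 1606256 = 131622699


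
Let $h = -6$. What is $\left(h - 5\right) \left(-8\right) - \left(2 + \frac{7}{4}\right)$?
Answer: $\frac{337}{4} \approx 84.25$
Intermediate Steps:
$\left(h - 5\right) \left(-8\right) - \left(2 + \frac{7}{4}\right) = \left(-6 - 5\right) \left(-8\right) - \left(2 + \frac{7}{4}\right) = \left(-6 - 5\right) \left(-8\right) - \frac{15}{4} = \left(-11\right) \left(-8\right) - \frac{15}{4} = 88 - \frac{15}{4} = \frac{337}{4}$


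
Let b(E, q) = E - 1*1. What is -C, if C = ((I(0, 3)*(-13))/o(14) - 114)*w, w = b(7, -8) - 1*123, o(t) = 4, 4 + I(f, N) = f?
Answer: -11817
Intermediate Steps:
I(f, N) = -4 + f
b(E, q) = -1 + E (b(E, q) = E - 1 = -1 + E)
w = -117 (w = (-1 + 7) - 1*123 = 6 - 123 = -117)
C = 11817 (C = (((-4 + 0)*(-13))/4 - 114)*(-117) = (-4*(-13)*(1/4) - 114)*(-117) = (52*(1/4) - 114)*(-117) = (13 - 114)*(-117) = -101*(-117) = 11817)
-C = -1*11817 = -11817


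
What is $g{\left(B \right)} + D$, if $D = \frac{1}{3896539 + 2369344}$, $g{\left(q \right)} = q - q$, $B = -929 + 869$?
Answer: $\frac{1}{6265883} \approx 1.5959 \cdot 10^{-7}$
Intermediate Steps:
$B = -60$
$g{\left(q \right)} = 0$
$D = \frac{1}{6265883} \approx 1.5959 \cdot 10^{-7}$
$g{\left(B \right)} + D = 0 + \frac{1}{6265883} = \frac{1}{6265883}$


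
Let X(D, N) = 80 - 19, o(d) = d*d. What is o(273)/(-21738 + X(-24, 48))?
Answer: -74529/21677 ≈ -3.4382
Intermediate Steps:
o(d) = d²
X(D, N) = 61
o(273)/(-21738 + X(-24, 48)) = 273²/(-21738 + 61) = 74529/(-21677) = 74529*(-1/21677) = -74529/21677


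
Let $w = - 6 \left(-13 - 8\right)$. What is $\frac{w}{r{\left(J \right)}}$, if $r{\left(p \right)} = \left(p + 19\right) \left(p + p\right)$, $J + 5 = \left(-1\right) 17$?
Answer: $\frac{21}{22} \approx 0.95455$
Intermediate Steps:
$J = -22$ ($J = -5 - 17 = -22$)
$w = 126$ ($w = \left(-6\right) \left(-21\right) = 126$)
$r{\left(p \right)} = 2 p \left(19 + p\right)$ ($r{\left(p \right)} = \left(19 + p\right) 2 p = 2 p \left(19 + p\right)$)
$\frac{w}{r{\left(J \right)}} = \frac{126}{2 \left(-22\right) \left(19 - 22\right)} = \frac{126}{2 \left(-22\right) \left(-3\right)} = \frac{126}{132} = 126 \cdot \frac{1}{132} = \frac{21}{22}$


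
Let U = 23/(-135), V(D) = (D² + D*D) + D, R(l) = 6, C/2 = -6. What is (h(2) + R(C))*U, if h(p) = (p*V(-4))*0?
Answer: -46/45 ≈ -1.0222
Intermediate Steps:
C = -12 (C = 2*(-6) = -12)
V(D) = D + 2*D² (V(D) = (D² + D²) + D = 2*D² + D = D + 2*D²)
U = -23/135 (U = 23*(-1/135) = -23/135 ≈ -0.17037)
h(p) = 0 (h(p) = (p*(-4*(1 + 2*(-4))))*0 = (p*(-4*(1 - 8)))*0 = (p*(-4*(-7)))*0 = (p*28)*0 = (28*p)*0 = 0)
(h(2) + R(C))*U = (0 + 6)*(-23/135) = 6*(-23/135) = -46/45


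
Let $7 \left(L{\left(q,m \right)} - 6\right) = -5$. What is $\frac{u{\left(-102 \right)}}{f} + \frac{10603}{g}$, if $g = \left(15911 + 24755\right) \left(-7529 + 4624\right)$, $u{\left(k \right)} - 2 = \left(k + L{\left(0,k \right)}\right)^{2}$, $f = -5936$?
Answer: $- \frac{3868516707193}{2454367150480} \approx -1.5762$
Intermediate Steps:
$L{\left(q,m \right)} = \frac{37}{7}$ ($L{\left(q,m \right)} = 6 + \frac{1}{7} \left(-5\right) = 6 - \frac{5}{7} = \frac{37}{7}$)
$u{\left(k \right)} = 2 + \left(\frac{37}{7} + k\right)^{2}$ ($u{\left(k \right)} = 2 + \left(k + \frac{37}{7}\right)^{2} = 2 + \left(\frac{37}{7} + k\right)^{2}$)
$g = -118134730$ ($g = 40666 \left(-2905\right) = -118134730$)
$\frac{u{\left(-102 \right)}}{f} + \frac{10603}{g} = \frac{2 + \frac{\left(37 + 7 \left(-102\right)\right)^{2}}{49}}{-5936} + \frac{10603}{-118134730} = \left(2 + \frac{\left(37 - 714\right)^{2}}{49}\right) \left(- \frac{1}{5936}\right) + 10603 \left(- \frac{1}{118134730}\right) = \left(2 + \frac{\left(-677\right)^{2}}{49}\right) \left(- \frac{1}{5936}\right) - \frac{10603}{118134730} = \left(2 + \frac{1}{49} \cdot 458329\right) \left(- \frac{1}{5936}\right) - \frac{10603}{118134730} = \left(2 + \frac{458329}{49}\right) \left(- \frac{1}{5936}\right) - \frac{10603}{118134730} = \frac{458427}{49} \left(- \frac{1}{5936}\right) - \frac{10603}{118134730} = - \frac{458427}{290864} - \frac{10603}{118134730} = - \frac{3868516707193}{2454367150480}$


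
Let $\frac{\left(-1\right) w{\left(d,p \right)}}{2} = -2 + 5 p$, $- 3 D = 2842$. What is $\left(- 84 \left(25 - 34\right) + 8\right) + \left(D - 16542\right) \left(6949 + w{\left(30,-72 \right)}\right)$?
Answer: $- \frac{402584672}{3} \approx -1.3419 \cdot 10^{8}$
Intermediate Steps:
$D = - \frac{2842}{3}$ ($D = \left(- \frac{1}{3}\right) 2842 = - \frac{2842}{3} \approx -947.33$)
$w{\left(d,p \right)} = 4 - 10 p$ ($w{\left(d,p \right)} = - 2 \left(-2 + 5 p\right) = 4 - 10 p$)
$\left(- 84 \left(25 - 34\right) + 8\right) + \left(D - 16542\right) \left(6949 + w{\left(30,-72 \right)}\right) = \left(- 84 \left(25 - 34\right) + 8\right) + \left(- \frac{2842}{3} - 16542\right) \left(6949 + \left(4 - -720\right)\right) = \left(\left(-84\right) \left(-9\right) + 8\right) - \frac{52468 \left(6949 + \left(4 + 720\right)\right)}{3} = \left(756 + 8\right) - \frac{52468 \left(6949 + 724\right)}{3} = 764 - \frac{402586964}{3} = - \frac{402584672}{3}$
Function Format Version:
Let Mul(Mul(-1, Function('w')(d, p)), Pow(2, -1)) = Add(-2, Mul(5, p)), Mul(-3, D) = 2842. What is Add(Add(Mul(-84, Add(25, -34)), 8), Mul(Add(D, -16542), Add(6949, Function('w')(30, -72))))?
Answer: Rational(-402584672, 3) ≈ -1.3419e+8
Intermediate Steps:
D = Rational(-2842, 3) (D = Mul(Rational(-1, 3), 2842) = Rational(-2842, 3) ≈ -947.33)
Function('w')(d, p) = Add(4, Mul(-10, p)) (Function('w')(d, p) = Mul(-2, Add(-2, Mul(5, p))) = Add(4, Mul(-10, p)))
Add(Add(Mul(-84, Add(25, -34)), 8), Mul(Add(D, -16542), Add(6949, Function('w')(30, -72)))) = Add(Add(Mul(-84, Add(25, -34)), 8), Mul(Add(Rational(-2842, 3), -16542), Add(6949, Add(4, Mul(-10, -72))))) = Add(Add(Mul(-84, -9), 8), Mul(Rational(-52468, 3), Add(6949, Add(4, 720)))) = Add(Add(756, 8), Mul(Rational(-52468, 3), Add(6949, 724))) = Add(764, Mul(Rational(-52468, 3), 7673)) = Add(764, Rational(-402586964, 3)) = Rational(-402584672, 3)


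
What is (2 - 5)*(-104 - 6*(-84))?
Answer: -1200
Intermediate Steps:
(2 - 5)*(-104 - 6*(-84)) = -3*(-104 + 504) = -3*400 = -1200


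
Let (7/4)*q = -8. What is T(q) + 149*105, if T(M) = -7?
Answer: 15638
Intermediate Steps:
q = -32/7 (q = (4/7)*(-8) = -32/7 ≈ -4.5714)
T(q) + 149*105 = -7 + 149*105 = -7 + 15645 = 15638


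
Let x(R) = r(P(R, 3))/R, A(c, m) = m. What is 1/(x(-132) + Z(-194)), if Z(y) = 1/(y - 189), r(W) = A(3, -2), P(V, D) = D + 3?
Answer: 25278/317 ≈ 79.741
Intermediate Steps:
P(V, D) = 3 + D
r(W) = -2
Z(y) = 1/(-189 + y)
x(R) = -2/R
1/(x(-132) + Z(-194)) = 1/(-2/(-132) + 1/(-189 - 194)) = 1/(-2*(-1/132) + 1/(-383)) = 1/(1/66 - 1/383) = 1/(317/25278) = 25278/317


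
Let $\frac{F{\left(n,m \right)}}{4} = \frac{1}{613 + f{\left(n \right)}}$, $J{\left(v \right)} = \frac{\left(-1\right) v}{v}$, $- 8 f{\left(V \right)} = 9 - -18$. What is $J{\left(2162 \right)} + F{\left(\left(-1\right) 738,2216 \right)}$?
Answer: $- \frac{4845}{4877} \approx -0.99344$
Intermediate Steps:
$f{\left(V \right)} = - \frac{27}{8}$ ($f{\left(V \right)} = - \frac{9 - -18}{8} = - \frac{9 + 18}{8} = \left(- \frac{1}{8}\right) 27 = - \frac{27}{8}$)
$J{\left(v \right)} = -1$
$F{\left(n,m \right)} = \frac{32}{4877}$ ($F{\left(n,m \right)} = \frac{4}{613 - \frac{27}{8}} = \frac{4}{\frac{4877}{8}} = 4 \cdot \frac{8}{4877} = \frac{32}{4877}$)
$J{\left(2162 \right)} + F{\left(\left(-1\right) 738,2216 \right)} = -1 + \frac{32}{4877} = - \frac{4845}{4877}$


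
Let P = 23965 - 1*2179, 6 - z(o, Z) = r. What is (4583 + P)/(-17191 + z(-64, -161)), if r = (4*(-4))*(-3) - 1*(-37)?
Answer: -26369/17270 ≈ -1.5269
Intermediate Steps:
r = 85 (r = -16*(-3) + 37 = 48 + 37 = 85)
z(o, Z) = -79 (z(o, Z) = 6 - 1*85 = 6 - 85 = -79)
P = 21786 (P = 23965 - 2179 = 21786)
(4583 + P)/(-17191 + z(-64, -161)) = (4583 + 21786)/(-17191 - 79) = 26369/(-17270) = 26369*(-1/17270) = -26369/17270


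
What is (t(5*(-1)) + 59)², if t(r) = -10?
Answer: 2401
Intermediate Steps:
(t(5*(-1)) + 59)² = (-10 + 59)² = 49² = 2401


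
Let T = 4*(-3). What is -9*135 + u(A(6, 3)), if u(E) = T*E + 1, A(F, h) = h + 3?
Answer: -1286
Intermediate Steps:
T = -12
A(F, h) = 3 + h
u(E) = 1 - 12*E (u(E) = -12*E + 1 = 1 - 12*E)
-9*135 + u(A(6, 3)) = -9*135 + (1 - 12*(3 + 3)) = -1215 + (1 - 12*6) = -1215 + (1 - 72) = -1215 - 71 = -1286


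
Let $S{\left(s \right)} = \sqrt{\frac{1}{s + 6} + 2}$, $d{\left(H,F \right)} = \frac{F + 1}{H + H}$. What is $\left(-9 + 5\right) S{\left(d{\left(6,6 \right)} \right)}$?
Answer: $- \frac{4 \sqrt{13430}}{79} \approx -5.8677$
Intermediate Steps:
$d{\left(H,F \right)} = \frac{1 + F}{2 H}$
$S{\left(s \right)} = \sqrt{2 + \frac{1}{6 + s}}$ ($S{\left(s \right)} = \sqrt{\frac{1}{6 + s} + 2} = \sqrt{2 + \frac{1}{6 + s}}$)
$\left(-9 + 5\right) S{\left(d{\left(6,6 \right)} \right)} = \left(-9 + 5\right) \sqrt{\frac{13 + 2 \frac{1 + 6}{2 \cdot 6}}{6 + \frac{1 + 6}{2 \cdot 6}}} = - 4 \sqrt{\frac{13 + 2 \cdot \frac{1}{2} \cdot \frac{1}{6} \cdot 7}{6 + \frac{1}{2} \cdot \frac{1}{6} \cdot 7}} = - 4 \sqrt{\frac{13 + 2 \cdot \frac{7}{12}}{6 + \frac{7}{12}}} = - 4 \sqrt{\frac{13 + \frac{7}{6}}{\frac{79}{12}}} = - 4 \sqrt{\frac{12}{79} \cdot \frac{85}{6}} = - 4 \sqrt{\frac{170}{79}} = - 4 \frac{\sqrt{13430}}{79} = - \frac{4 \sqrt{13430}}{79}$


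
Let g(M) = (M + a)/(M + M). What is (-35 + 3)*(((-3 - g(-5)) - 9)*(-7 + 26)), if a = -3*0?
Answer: 7600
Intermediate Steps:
a = 0
g(M) = 1/2 (g(M) = (M + 0)/(M + M) = M/((2*M)) = M*(1/(2*M)) = 1/2)
(-35 + 3)*(((-3 - g(-5)) - 9)*(-7 + 26)) = (-35 + 3)*(((-3 - 1*1/2) - 9)*(-7 + 26)) = -32*((-3 - 1/2) - 9)*19 = -32*(-7/2 - 9)*19 = -(-400)*19 = -32*(-475/2) = 7600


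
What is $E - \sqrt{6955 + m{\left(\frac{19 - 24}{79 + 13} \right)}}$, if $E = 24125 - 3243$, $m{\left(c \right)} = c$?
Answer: $20882 - \frac{3 \sqrt{1635185}}{46} \approx 20799.0$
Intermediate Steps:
$E = 20882$ ($E = 24125 - 3243 = 20882$)
$E - \sqrt{6955 + m{\left(\frac{19 - 24}{79 + 13} \right)}} = 20882 - \sqrt{6955 + \frac{19 - 24}{79 + 13}} = 20882 - \sqrt{6955 - \frac{5}{92}} = 20882 - \sqrt{\frac{639855}{92}} = 20882 - \frac{3 \sqrt{1635185}}{46}$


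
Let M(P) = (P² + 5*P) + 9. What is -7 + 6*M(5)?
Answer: 347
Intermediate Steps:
M(P) = 9 + P² + 5*P
-7 + 6*M(5) = -7 + 6*(9 + 5² + 5*5) = -7 + 6*(9 + 25 + 25) = -7 + 6*59 = -7 + 354 = 347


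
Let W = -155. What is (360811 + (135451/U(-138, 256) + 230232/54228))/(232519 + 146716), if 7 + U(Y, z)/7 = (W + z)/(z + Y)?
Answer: 8202681619983/8697347047375 ≈ 0.94312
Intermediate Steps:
U(Y, z) = -49 + 7*(-155 + z)/(Y + z) (U(Y, z) = -49 + 7*((-155 + z)/(z + Y)) = -49 + 7*((-155 + z)/(Y + z)) = -49 + 7*(-155 + z)/(Y + z))
(360811 + (135451/U(-138, 256) + 230232/54228))/(232519 + 146716) = (360811 + (135451/((7*(-155 - 7*(-138) - 6*256)/(-138 + 256))) + 230232/54228))/(232519 + 146716) = (360811 + (135451/((7*(-155 + 966 - 1536)/118)) + 230232*(1/54228)))/379235 = (360811 + (135451/((7*(1/118)*(-725))) + 19186/4519))*(1/379235) = (360811 + (135451/(-5075/118) + 19186/4519))*(1/379235) = (360811 + (135451*(-118/5075) + 19186/4519))*(1/379235) = (360811 + (-15983218/5075 + 19186/4519))*(1/379235) = (360811 - 72130793192/22933925)*(1/379235) = (8202681619983/22933925)*(1/379235) = 8202681619983/8697347047375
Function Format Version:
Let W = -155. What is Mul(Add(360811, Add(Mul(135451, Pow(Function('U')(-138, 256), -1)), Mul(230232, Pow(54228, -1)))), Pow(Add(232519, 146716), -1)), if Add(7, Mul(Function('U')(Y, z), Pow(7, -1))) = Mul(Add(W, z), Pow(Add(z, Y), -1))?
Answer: Rational(8202681619983, 8697347047375) ≈ 0.94312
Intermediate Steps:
Function('U')(Y, z) = Add(-49, Mul(7, Pow(Add(Y, z), -1), Add(-155, z))) (Function('U')(Y, z) = Add(-49, Mul(7, Mul(Add(-155, z), Pow(Add(z, Y), -1)))) = Add(-49, Mul(7, Mul(Add(-155, z), Pow(Add(Y, z), -1)))) = Add(-49, Mul(7, Mul(Pow(Add(Y, z), -1), Add(-155, z)))) = Add(-49, Mul(7, Pow(Add(Y, z), -1), Add(-155, z))))
Mul(Add(360811, Add(Mul(135451, Pow(Function('U')(-138, 256), -1)), Mul(230232, Pow(54228, -1)))), Pow(Add(232519, 146716), -1)) = Mul(Add(360811, Add(Mul(135451, Pow(Mul(7, Pow(Add(-138, 256), -1), Add(-155, Mul(-7, -138), Mul(-6, 256))), -1)), Mul(230232, Pow(54228, -1)))), Pow(Add(232519, 146716), -1)) = Mul(Add(360811, Add(Mul(135451, Pow(Mul(7, Pow(118, -1), Add(-155, 966, -1536)), -1)), Mul(230232, Rational(1, 54228)))), Pow(379235, -1)) = Mul(Add(360811, Add(Mul(135451, Pow(Mul(7, Rational(1, 118), -725), -1)), Rational(19186, 4519))), Rational(1, 379235)) = Mul(Add(360811, Add(Mul(135451, Pow(Rational(-5075, 118), -1)), Rational(19186, 4519))), Rational(1, 379235)) = Mul(Add(360811, Add(Mul(135451, Rational(-118, 5075)), Rational(19186, 4519))), Rational(1, 379235)) = Mul(Add(360811, Add(Rational(-15983218, 5075), Rational(19186, 4519))), Rational(1, 379235)) = Mul(Add(360811, Rational(-72130793192, 22933925)), Rational(1, 379235)) = Mul(Rational(8202681619983, 22933925), Rational(1, 379235)) = Rational(8202681619983, 8697347047375)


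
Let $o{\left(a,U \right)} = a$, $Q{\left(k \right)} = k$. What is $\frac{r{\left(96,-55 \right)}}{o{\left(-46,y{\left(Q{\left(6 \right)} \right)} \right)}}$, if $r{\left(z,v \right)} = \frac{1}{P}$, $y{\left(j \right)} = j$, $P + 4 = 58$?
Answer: $- \frac{1}{2484} \approx -0.00040258$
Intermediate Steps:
$P = 54$ ($P = -4 + 58 = 54$)
$r{\left(z,v \right)} = \frac{1}{54}$
$\frac{r{\left(96,-55 \right)}}{o{\left(-46,y{\left(Q{\left(6 \right)} \right)} \right)}} = \frac{1}{54 \left(-46\right)} = \frac{1}{54} \left(- \frac{1}{46}\right) = - \frac{1}{2484}$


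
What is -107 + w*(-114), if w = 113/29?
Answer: -15985/29 ≈ -551.21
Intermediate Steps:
w = 113/29 (w = 113*(1/29) = 113/29 ≈ 3.8966)
-107 + w*(-114) = -107 + (113/29)*(-114) = -107 - 12882/29 = -15985/29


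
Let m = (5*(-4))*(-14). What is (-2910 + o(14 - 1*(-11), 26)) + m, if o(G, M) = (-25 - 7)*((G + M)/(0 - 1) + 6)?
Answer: -1190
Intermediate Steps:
m = 280 (m = -20*(-14) = 280)
o(G, M) = -192 + 32*G + 32*M (o(G, M) = -32*((G + M)/(-1) + 6) = -32*((G + M)*(-1) + 6) = -32*((-G - M) + 6) = -32*(6 - G - M) = -192 + 32*G + 32*M)
(-2910 + o(14 - 1*(-11), 26)) + m = (-2910 + (-192 + 32*(14 - 1*(-11)) + 32*26)) + 280 = (-2910 + (-192 + 32*(14 + 11) + 832)) + 280 = (-2910 + (-192 + 32*25 + 832)) + 280 = (-2910 + (-192 + 800 + 832)) + 280 = (-2910 + 1440) + 280 = -1470 + 280 = -1190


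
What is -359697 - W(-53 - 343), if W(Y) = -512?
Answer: -359185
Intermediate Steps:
-359697 - W(-53 - 343) = -359697 - 1*(-512) = -359697 + 512 = -359185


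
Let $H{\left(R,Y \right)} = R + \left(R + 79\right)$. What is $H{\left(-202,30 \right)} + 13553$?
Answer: $13228$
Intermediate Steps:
$H{\left(R,Y \right)} = 79 + 2 R$ ($H{\left(R,Y \right)} = R + \left(79 + R\right) = 79 + 2 R$)
$H{\left(-202,30 \right)} + 13553 = \left(79 + 2 \left(-202\right)\right) + 13553 = \left(79 - 404\right) + 13553 = -325 + 13553 = 13228$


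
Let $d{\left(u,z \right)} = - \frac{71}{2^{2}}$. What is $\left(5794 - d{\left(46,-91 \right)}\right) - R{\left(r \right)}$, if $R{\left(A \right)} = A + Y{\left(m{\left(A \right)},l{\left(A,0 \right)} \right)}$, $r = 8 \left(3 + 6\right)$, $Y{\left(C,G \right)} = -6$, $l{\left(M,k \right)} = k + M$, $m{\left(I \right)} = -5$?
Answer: $\frac{22983}{4} \approx 5745.8$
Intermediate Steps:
$l{\left(M,k \right)} = M + k$
$d{\left(u,z \right)} = - \frac{71}{4}$
$r = 72$ ($r = 8 \cdot 9 = 72$)
$R{\left(A \right)} = -6 + A$ ($R{\left(A \right)} = A - 6 = -6 + A$)
$\left(5794 - d{\left(46,-91 \right)}\right) - R{\left(r \right)} = \left(5794 - - \frac{71}{4}\right) - \left(-6 + 72\right) = \left(5794 + \frac{71}{4}\right) - 66 = \frac{23247}{4} - 66 = \frac{22983}{4}$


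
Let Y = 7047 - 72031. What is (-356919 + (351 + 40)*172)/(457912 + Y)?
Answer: -289667/392928 ≈ -0.73720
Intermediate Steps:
Y = -64984
(-356919 + (351 + 40)*172)/(457912 + Y) = (-356919 + (351 + 40)*172)/(457912 - 64984) = (-356919 + 391*172)/392928 = (-356919 + 67252)*(1/392928) = -289667*1/392928 = -289667/392928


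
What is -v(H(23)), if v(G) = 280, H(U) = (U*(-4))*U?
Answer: -280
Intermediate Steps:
H(U) = -4*U² (H(U) = (-4*U)*U = -4*U²)
-v(H(23)) = -1*280 = -280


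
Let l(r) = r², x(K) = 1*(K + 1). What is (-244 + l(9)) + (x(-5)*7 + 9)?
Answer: -182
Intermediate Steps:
x(K) = 1 + K (x(K) = 1*(1 + K) = 1 + K)
(-244 + l(9)) + (x(-5)*7 + 9) = (-244 + 9²) + ((1 - 5)*7 + 9) = (-244 + 81) + (-4*7 + 9) = -163 + (-28 + 9) = -163 - 19 = -182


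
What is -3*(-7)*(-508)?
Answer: -10668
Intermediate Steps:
-3*(-7)*(-508) = 21*(-508) = -10668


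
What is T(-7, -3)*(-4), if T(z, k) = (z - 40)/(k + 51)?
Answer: 47/12 ≈ 3.9167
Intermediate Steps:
T(z, k) = (-40 + z)/(51 + k)
T(-7, -3)*(-4) = ((-40 - 7)/(51 - 3))*(-4) = (-47/48)*(-4) = ((1/48)*(-47))*(-4) = -47/48*(-4) = 47/12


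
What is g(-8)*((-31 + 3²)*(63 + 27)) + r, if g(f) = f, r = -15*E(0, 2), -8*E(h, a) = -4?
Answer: 31665/2 ≈ 15833.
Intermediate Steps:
E(h, a) = ½ (E(h, a) = -⅛*(-4) = ½)
r = -15/2 (r = -15*½ = -15/2 ≈ -7.5000)
g(-8)*((-31 + 3²)*(63 + 27)) + r = -8*(-31 + 3²)*(63 + 27) - 15/2 = -8*(-31 + 9)*90 - 15/2 = -(-176)*90 - 15/2 = -8*(-1980) - 15/2 = 15840 - 15/2 = 31665/2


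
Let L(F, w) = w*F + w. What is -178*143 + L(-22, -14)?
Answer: -25160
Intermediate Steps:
L(F, w) = w + F*w (L(F, w) = F*w + w = w + F*w)
-178*143 + L(-22, -14) = -178*143 - 14*(1 - 22) = -25454 - 14*(-21) = -25454 + 294 = -25160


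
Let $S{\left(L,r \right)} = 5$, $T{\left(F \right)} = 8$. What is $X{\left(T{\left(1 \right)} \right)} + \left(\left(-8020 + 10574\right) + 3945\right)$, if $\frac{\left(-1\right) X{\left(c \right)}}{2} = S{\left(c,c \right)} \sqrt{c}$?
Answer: $6499 - 20 \sqrt{2} \approx 6470.7$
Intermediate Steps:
$X{\left(c \right)} = - 10 \sqrt{c}$ ($X{\left(c \right)} = - 2 \cdot 5 \sqrt{c} = - 10 \sqrt{c}$)
$X{\left(T{\left(1 \right)} \right)} + \left(\left(-8020 + 10574\right) + 3945\right) = - 10 \sqrt{8} + \left(\left(-8020 + 10574\right) + 3945\right) = - 10 \cdot 2 \sqrt{2} + \left(2554 + 3945\right) = - 20 \sqrt{2} + 6499 = 6499 - 20 \sqrt{2}$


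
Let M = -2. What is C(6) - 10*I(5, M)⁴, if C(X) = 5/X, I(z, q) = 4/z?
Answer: -2447/750 ≈ -3.2627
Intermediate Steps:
C(6) - 10*I(5, M)⁴ = 5/6 - 10*(4/5)⁴ = 5*(⅙) - 10*(4*(⅕))⁴ = ⅚ - 10*(⅘)⁴ = ⅚ - 10*256/625 = ⅚ - 512/125 = -2447/750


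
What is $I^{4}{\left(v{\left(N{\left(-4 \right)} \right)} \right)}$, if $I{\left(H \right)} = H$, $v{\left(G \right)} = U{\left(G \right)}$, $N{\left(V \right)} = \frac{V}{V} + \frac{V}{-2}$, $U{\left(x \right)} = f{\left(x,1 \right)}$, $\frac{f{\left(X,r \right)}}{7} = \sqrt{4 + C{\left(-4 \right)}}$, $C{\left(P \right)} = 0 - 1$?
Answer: $21609$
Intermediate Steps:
$C{\left(P \right)} = -1$
$f{\left(X,r \right)} = 7 \sqrt{3}$ ($f{\left(X,r \right)} = 7 \sqrt{4 - 1} = 7 \sqrt{3}$)
$U{\left(x \right)} = 7 \sqrt{3}$
$N{\left(V \right)} = 1 - \frac{V}{2}$ ($N{\left(V \right)} = 1 + V \left(- \frac{1}{2}\right) = 1 - \frac{V}{2}$)
$v{\left(G \right)} = 7 \sqrt{3}$
$I^{4}{\left(v{\left(N{\left(-4 \right)} \right)} \right)} = \left(7 \sqrt{3}\right)^{4} = 21609$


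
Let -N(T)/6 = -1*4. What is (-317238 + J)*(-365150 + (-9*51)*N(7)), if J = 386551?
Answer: -26073193958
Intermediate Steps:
N(T) = 24 (N(T) = -(-6)*4 = -6*(-4) = 24)
(-317238 + J)*(-365150 + (-9*51)*N(7)) = (-317238 + 386551)*(-365150 - 9*51*24) = 69313*(-365150 - 459*24) = 69313*(-365150 - 11016) = 69313*(-376166) = -26073193958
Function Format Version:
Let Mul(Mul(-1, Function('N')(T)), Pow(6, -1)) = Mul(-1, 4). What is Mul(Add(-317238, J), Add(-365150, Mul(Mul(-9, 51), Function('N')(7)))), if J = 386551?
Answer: -26073193958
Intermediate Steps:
Function('N')(T) = 24 (Function('N')(T) = Mul(-6, Mul(-1, 4)) = Mul(-6, -4) = 24)
Mul(Add(-317238, J), Add(-365150, Mul(Mul(-9, 51), Function('N')(7)))) = Mul(Add(-317238, 386551), Add(-365150, Mul(Mul(-9, 51), 24))) = Mul(69313, Add(-365150, Mul(-459, 24))) = Mul(69313, Add(-365150, -11016)) = Mul(69313, -376166) = -26073193958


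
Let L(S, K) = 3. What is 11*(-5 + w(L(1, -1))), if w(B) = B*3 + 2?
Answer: 66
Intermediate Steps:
w(B) = 2 + 3*B (w(B) = 3*B + 2 = 2 + 3*B)
11*(-5 + w(L(1, -1))) = 11*(-5 + (2 + 3*3)) = 11*(-5 + (2 + 9)) = 11*(-5 + 11) = 11*6 = 66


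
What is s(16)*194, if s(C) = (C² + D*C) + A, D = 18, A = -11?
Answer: 103402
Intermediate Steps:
s(C) = -11 + C² + 18*C (s(C) = (C² + 18*C) - 11 = -11 + C² + 18*C)
s(16)*194 = (-11 + 16² + 18*16)*194 = (-11 + 256 + 288)*194 = 533*194 = 103402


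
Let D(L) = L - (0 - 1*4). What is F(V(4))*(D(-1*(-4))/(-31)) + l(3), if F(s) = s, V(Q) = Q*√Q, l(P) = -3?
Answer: -157/31 ≈ -5.0645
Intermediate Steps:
V(Q) = Q^(3/2)
D(L) = 4 + L (D(L) = L - (0 - 4) = L - 1*(-4) = L + 4 = 4 + L)
F(V(4))*(D(-1*(-4))/(-31)) + l(3) = 4^(3/2)*((4 - 1*(-4))/(-31)) - 3 = 8*((4 + 4)*(-1/31)) - 3 = 8*(8*(-1/31)) - 3 = 8*(-8/31) - 3 = -64/31 - 3 = -157/31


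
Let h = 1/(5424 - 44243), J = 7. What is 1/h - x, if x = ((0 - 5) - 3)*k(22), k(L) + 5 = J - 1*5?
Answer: -38843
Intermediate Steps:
k(L) = -3 (k(L) = -5 + (7 - 1*5) = -5 + (7 - 5) = -5 + 2 = -3)
h = -1/38819 (h = 1/(-38819) = -1/38819 ≈ -2.5761e-5)
x = 24 (x = ((0 - 5) - 3)*(-3) = (-5 - 3)*(-3) = -8*(-3) = 24)
1/h - x = 1/(-1/38819) - 1*24 = -38819 - 24 = -38843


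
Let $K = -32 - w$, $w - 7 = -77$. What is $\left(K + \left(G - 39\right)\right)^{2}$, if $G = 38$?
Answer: $1369$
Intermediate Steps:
$w = -70$ ($w = 7 - 77 = -70$)
$K = 38$ ($K = -32 - -70 = -32 + 70 = 38$)
$\left(K + \left(G - 39\right)\right)^{2} = \left(38 + \left(38 - 39\right)\right)^{2} = \left(38 - 1\right)^{2} = 37^{2} = 1369$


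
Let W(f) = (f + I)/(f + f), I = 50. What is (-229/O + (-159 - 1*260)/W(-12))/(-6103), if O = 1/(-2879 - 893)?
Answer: -16417000/115957 ≈ -141.58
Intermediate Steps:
O = -1/3772 (O = 1/(-3772) = -1/3772 ≈ -0.00026511)
W(f) = (50 + f)/(2*f) (W(f) = (f + 50)/(f + f) = (50 + f)/((2*f)) = (50 + f)*(1/(2*f)) = (50 + f)/(2*f))
(-229/O + (-159 - 1*260)/W(-12))/(-6103) = (-229/(-1/3772) + (-159 - 1*260)/(((½)*(50 - 12)/(-12))))/(-6103) = (-229*(-3772) + (-159 - 260)/(((½)*(-1/12)*38)))*(-1/6103) = (863788 - 419/(-19/12))*(-1/6103) = (863788 - 419*(-12/19))*(-1/6103) = (863788 + 5028/19)*(-1/6103) = (16417000/19)*(-1/6103) = -16417000/115957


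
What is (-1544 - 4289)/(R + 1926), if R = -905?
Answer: -5833/1021 ≈ -5.7130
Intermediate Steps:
(-1544 - 4289)/(R + 1926) = (-1544 - 4289)/(-905 + 1926) = -5833/1021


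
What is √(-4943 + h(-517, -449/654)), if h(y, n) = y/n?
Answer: I*√844698761/449 ≈ 64.73*I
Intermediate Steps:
√(-4943 + h(-517, -449/654)) = √(-4943 - 517/((-449/654))) = √(-4943 - 517/((-449*1/654))) = √(-4943 - 517/(-449/654)) = √(-4943 - 517*(-654/449)) = √(-4943 + 338118/449) = √(-1881289/449) = I*√844698761/449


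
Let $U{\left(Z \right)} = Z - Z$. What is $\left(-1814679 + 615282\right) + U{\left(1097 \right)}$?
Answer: $-1199397$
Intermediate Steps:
$U{\left(Z \right)} = 0$
$\left(-1814679 + 615282\right) + U{\left(1097 \right)} = \left(-1814679 + 615282\right) + 0 = -1199397 + 0 = -1199397$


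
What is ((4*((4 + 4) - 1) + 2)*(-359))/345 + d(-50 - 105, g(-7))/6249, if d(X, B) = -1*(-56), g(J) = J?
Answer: -4485494/143727 ≈ -31.208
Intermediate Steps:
d(X, B) = 56
((4*((4 + 4) - 1) + 2)*(-359))/345 + d(-50 - 105, g(-7))/6249 = ((4*((4 + 4) - 1) + 2)*(-359))/345 + 56/6249 = ((4*(8 - 1) + 2)*(-359))*(1/345) + 56*(1/6249) = ((4*7 + 2)*(-359))*(1/345) + 56/6249 = ((28 + 2)*(-359))*(1/345) + 56/6249 = (30*(-359))*(1/345) + 56/6249 = -10770*1/345 + 56/6249 = -718/23 + 56/6249 = -4485494/143727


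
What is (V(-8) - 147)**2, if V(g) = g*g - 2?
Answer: 7225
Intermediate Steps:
V(g) = -2 + g**2 (V(g) = g**2 - 2 = -2 + g**2)
(V(-8) - 147)**2 = ((-2 + (-8)**2) - 147)**2 = ((-2 + 64) - 147)**2 = (62 - 147)**2 = (-85)**2 = 7225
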